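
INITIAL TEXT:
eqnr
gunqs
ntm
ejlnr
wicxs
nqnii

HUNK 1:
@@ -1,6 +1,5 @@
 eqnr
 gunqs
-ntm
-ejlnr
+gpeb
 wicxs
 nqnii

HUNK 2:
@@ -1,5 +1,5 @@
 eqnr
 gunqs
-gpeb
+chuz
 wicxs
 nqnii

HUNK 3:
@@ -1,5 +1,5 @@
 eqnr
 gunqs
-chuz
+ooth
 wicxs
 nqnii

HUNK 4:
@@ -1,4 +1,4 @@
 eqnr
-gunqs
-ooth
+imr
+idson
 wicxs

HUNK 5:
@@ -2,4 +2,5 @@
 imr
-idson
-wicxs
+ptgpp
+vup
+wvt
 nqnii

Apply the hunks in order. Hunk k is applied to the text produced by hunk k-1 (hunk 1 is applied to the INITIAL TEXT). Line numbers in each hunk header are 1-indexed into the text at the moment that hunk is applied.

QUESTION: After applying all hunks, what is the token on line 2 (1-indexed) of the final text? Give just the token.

Answer: imr

Derivation:
Hunk 1: at line 1 remove [ntm,ejlnr] add [gpeb] -> 5 lines: eqnr gunqs gpeb wicxs nqnii
Hunk 2: at line 1 remove [gpeb] add [chuz] -> 5 lines: eqnr gunqs chuz wicxs nqnii
Hunk 3: at line 1 remove [chuz] add [ooth] -> 5 lines: eqnr gunqs ooth wicxs nqnii
Hunk 4: at line 1 remove [gunqs,ooth] add [imr,idson] -> 5 lines: eqnr imr idson wicxs nqnii
Hunk 5: at line 2 remove [idson,wicxs] add [ptgpp,vup,wvt] -> 6 lines: eqnr imr ptgpp vup wvt nqnii
Final line 2: imr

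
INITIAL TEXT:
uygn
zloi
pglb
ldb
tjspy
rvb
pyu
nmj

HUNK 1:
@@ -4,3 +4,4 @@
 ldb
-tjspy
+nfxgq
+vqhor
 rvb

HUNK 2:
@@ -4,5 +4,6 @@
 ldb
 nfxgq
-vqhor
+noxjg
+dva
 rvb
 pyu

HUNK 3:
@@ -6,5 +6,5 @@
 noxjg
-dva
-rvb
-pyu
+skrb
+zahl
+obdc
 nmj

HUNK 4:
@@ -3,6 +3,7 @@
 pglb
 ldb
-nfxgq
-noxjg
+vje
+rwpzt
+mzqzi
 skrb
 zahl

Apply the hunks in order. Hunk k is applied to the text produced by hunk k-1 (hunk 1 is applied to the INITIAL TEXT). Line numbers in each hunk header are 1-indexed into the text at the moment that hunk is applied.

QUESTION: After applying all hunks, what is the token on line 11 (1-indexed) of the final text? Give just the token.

Hunk 1: at line 4 remove [tjspy] add [nfxgq,vqhor] -> 9 lines: uygn zloi pglb ldb nfxgq vqhor rvb pyu nmj
Hunk 2: at line 4 remove [vqhor] add [noxjg,dva] -> 10 lines: uygn zloi pglb ldb nfxgq noxjg dva rvb pyu nmj
Hunk 3: at line 6 remove [dva,rvb,pyu] add [skrb,zahl,obdc] -> 10 lines: uygn zloi pglb ldb nfxgq noxjg skrb zahl obdc nmj
Hunk 4: at line 3 remove [nfxgq,noxjg] add [vje,rwpzt,mzqzi] -> 11 lines: uygn zloi pglb ldb vje rwpzt mzqzi skrb zahl obdc nmj
Final line 11: nmj

Answer: nmj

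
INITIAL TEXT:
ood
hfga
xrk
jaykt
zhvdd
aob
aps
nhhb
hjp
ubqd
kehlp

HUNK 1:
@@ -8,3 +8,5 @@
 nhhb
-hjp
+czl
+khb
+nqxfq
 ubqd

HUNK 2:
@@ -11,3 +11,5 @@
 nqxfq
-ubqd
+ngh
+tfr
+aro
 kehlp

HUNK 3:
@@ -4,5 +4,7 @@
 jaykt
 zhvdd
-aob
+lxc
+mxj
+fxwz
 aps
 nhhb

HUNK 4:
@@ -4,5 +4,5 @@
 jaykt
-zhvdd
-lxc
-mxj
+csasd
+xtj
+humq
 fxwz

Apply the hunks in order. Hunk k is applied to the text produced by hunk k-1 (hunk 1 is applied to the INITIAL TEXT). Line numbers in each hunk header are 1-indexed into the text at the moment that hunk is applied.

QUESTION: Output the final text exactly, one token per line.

Answer: ood
hfga
xrk
jaykt
csasd
xtj
humq
fxwz
aps
nhhb
czl
khb
nqxfq
ngh
tfr
aro
kehlp

Derivation:
Hunk 1: at line 8 remove [hjp] add [czl,khb,nqxfq] -> 13 lines: ood hfga xrk jaykt zhvdd aob aps nhhb czl khb nqxfq ubqd kehlp
Hunk 2: at line 11 remove [ubqd] add [ngh,tfr,aro] -> 15 lines: ood hfga xrk jaykt zhvdd aob aps nhhb czl khb nqxfq ngh tfr aro kehlp
Hunk 3: at line 4 remove [aob] add [lxc,mxj,fxwz] -> 17 lines: ood hfga xrk jaykt zhvdd lxc mxj fxwz aps nhhb czl khb nqxfq ngh tfr aro kehlp
Hunk 4: at line 4 remove [zhvdd,lxc,mxj] add [csasd,xtj,humq] -> 17 lines: ood hfga xrk jaykt csasd xtj humq fxwz aps nhhb czl khb nqxfq ngh tfr aro kehlp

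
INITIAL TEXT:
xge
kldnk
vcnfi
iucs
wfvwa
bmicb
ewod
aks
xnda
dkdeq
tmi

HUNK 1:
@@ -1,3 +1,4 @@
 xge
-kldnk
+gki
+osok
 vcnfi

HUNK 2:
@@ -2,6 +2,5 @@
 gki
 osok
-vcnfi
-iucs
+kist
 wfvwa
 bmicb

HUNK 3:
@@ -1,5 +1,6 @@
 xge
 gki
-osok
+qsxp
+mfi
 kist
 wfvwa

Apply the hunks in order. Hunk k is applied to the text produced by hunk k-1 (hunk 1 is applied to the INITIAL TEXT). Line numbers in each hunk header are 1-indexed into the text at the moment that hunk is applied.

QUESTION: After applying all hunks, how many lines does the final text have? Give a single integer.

Answer: 12

Derivation:
Hunk 1: at line 1 remove [kldnk] add [gki,osok] -> 12 lines: xge gki osok vcnfi iucs wfvwa bmicb ewod aks xnda dkdeq tmi
Hunk 2: at line 2 remove [vcnfi,iucs] add [kist] -> 11 lines: xge gki osok kist wfvwa bmicb ewod aks xnda dkdeq tmi
Hunk 3: at line 1 remove [osok] add [qsxp,mfi] -> 12 lines: xge gki qsxp mfi kist wfvwa bmicb ewod aks xnda dkdeq tmi
Final line count: 12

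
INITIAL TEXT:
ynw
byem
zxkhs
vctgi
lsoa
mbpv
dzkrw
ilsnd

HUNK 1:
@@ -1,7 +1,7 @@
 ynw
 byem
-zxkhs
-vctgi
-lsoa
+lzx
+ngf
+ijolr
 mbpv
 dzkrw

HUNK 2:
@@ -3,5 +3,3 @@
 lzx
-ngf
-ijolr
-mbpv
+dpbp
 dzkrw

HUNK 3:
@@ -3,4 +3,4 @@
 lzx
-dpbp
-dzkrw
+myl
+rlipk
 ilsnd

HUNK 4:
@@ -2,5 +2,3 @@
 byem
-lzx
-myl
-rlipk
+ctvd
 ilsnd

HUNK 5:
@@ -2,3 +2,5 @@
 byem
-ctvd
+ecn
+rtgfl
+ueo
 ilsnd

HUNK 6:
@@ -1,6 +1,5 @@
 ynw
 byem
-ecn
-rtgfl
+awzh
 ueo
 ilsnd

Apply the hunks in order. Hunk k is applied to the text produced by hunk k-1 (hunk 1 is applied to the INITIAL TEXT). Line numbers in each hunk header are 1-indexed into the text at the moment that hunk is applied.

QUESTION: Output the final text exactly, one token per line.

Hunk 1: at line 1 remove [zxkhs,vctgi,lsoa] add [lzx,ngf,ijolr] -> 8 lines: ynw byem lzx ngf ijolr mbpv dzkrw ilsnd
Hunk 2: at line 3 remove [ngf,ijolr,mbpv] add [dpbp] -> 6 lines: ynw byem lzx dpbp dzkrw ilsnd
Hunk 3: at line 3 remove [dpbp,dzkrw] add [myl,rlipk] -> 6 lines: ynw byem lzx myl rlipk ilsnd
Hunk 4: at line 2 remove [lzx,myl,rlipk] add [ctvd] -> 4 lines: ynw byem ctvd ilsnd
Hunk 5: at line 2 remove [ctvd] add [ecn,rtgfl,ueo] -> 6 lines: ynw byem ecn rtgfl ueo ilsnd
Hunk 6: at line 1 remove [ecn,rtgfl] add [awzh] -> 5 lines: ynw byem awzh ueo ilsnd

Answer: ynw
byem
awzh
ueo
ilsnd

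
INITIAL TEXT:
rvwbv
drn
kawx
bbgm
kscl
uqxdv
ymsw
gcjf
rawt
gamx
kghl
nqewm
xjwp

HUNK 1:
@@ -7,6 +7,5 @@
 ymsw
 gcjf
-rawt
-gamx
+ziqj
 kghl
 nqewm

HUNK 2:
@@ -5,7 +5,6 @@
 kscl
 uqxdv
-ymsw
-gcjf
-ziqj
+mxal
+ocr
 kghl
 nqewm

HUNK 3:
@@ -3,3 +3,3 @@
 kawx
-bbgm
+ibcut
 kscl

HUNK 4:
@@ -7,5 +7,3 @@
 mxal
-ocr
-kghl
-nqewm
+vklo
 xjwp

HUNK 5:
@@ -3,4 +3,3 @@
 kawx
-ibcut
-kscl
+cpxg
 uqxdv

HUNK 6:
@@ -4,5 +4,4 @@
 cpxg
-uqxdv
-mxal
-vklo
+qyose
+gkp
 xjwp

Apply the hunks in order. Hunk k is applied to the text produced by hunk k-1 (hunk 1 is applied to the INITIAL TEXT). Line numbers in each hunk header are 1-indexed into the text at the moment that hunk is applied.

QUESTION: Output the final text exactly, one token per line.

Answer: rvwbv
drn
kawx
cpxg
qyose
gkp
xjwp

Derivation:
Hunk 1: at line 7 remove [rawt,gamx] add [ziqj] -> 12 lines: rvwbv drn kawx bbgm kscl uqxdv ymsw gcjf ziqj kghl nqewm xjwp
Hunk 2: at line 5 remove [ymsw,gcjf,ziqj] add [mxal,ocr] -> 11 lines: rvwbv drn kawx bbgm kscl uqxdv mxal ocr kghl nqewm xjwp
Hunk 3: at line 3 remove [bbgm] add [ibcut] -> 11 lines: rvwbv drn kawx ibcut kscl uqxdv mxal ocr kghl nqewm xjwp
Hunk 4: at line 7 remove [ocr,kghl,nqewm] add [vklo] -> 9 lines: rvwbv drn kawx ibcut kscl uqxdv mxal vklo xjwp
Hunk 5: at line 3 remove [ibcut,kscl] add [cpxg] -> 8 lines: rvwbv drn kawx cpxg uqxdv mxal vklo xjwp
Hunk 6: at line 4 remove [uqxdv,mxal,vklo] add [qyose,gkp] -> 7 lines: rvwbv drn kawx cpxg qyose gkp xjwp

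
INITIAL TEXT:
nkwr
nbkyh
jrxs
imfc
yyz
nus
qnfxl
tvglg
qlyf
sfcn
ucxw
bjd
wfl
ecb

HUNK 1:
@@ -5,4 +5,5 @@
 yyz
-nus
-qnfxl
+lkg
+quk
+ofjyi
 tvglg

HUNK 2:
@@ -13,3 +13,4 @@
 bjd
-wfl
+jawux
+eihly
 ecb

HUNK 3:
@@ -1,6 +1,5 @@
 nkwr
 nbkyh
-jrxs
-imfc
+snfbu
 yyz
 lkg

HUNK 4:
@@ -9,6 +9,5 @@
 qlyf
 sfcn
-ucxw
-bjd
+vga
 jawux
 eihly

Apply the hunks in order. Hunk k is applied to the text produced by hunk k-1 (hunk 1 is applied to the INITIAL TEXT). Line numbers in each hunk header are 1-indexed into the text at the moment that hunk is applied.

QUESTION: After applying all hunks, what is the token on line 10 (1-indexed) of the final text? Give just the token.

Hunk 1: at line 5 remove [nus,qnfxl] add [lkg,quk,ofjyi] -> 15 lines: nkwr nbkyh jrxs imfc yyz lkg quk ofjyi tvglg qlyf sfcn ucxw bjd wfl ecb
Hunk 2: at line 13 remove [wfl] add [jawux,eihly] -> 16 lines: nkwr nbkyh jrxs imfc yyz lkg quk ofjyi tvglg qlyf sfcn ucxw bjd jawux eihly ecb
Hunk 3: at line 1 remove [jrxs,imfc] add [snfbu] -> 15 lines: nkwr nbkyh snfbu yyz lkg quk ofjyi tvglg qlyf sfcn ucxw bjd jawux eihly ecb
Hunk 4: at line 9 remove [ucxw,bjd] add [vga] -> 14 lines: nkwr nbkyh snfbu yyz lkg quk ofjyi tvglg qlyf sfcn vga jawux eihly ecb
Final line 10: sfcn

Answer: sfcn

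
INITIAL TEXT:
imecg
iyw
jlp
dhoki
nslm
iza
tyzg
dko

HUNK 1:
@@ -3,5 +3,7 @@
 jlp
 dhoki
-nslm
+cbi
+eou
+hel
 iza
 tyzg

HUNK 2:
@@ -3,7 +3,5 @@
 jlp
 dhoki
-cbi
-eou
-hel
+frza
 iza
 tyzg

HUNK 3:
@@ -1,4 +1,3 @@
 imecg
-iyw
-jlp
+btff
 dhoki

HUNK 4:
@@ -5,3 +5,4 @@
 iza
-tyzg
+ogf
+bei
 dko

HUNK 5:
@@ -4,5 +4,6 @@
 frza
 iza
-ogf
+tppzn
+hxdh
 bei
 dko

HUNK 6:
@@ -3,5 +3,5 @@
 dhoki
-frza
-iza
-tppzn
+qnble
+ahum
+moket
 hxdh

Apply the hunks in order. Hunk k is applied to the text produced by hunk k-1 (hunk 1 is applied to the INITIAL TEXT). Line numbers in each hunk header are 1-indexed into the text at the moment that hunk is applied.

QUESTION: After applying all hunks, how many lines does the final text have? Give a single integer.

Hunk 1: at line 3 remove [nslm] add [cbi,eou,hel] -> 10 lines: imecg iyw jlp dhoki cbi eou hel iza tyzg dko
Hunk 2: at line 3 remove [cbi,eou,hel] add [frza] -> 8 lines: imecg iyw jlp dhoki frza iza tyzg dko
Hunk 3: at line 1 remove [iyw,jlp] add [btff] -> 7 lines: imecg btff dhoki frza iza tyzg dko
Hunk 4: at line 5 remove [tyzg] add [ogf,bei] -> 8 lines: imecg btff dhoki frza iza ogf bei dko
Hunk 5: at line 4 remove [ogf] add [tppzn,hxdh] -> 9 lines: imecg btff dhoki frza iza tppzn hxdh bei dko
Hunk 6: at line 3 remove [frza,iza,tppzn] add [qnble,ahum,moket] -> 9 lines: imecg btff dhoki qnble ahum moket hxdh bei dko
Final line count: 9

Answer: 9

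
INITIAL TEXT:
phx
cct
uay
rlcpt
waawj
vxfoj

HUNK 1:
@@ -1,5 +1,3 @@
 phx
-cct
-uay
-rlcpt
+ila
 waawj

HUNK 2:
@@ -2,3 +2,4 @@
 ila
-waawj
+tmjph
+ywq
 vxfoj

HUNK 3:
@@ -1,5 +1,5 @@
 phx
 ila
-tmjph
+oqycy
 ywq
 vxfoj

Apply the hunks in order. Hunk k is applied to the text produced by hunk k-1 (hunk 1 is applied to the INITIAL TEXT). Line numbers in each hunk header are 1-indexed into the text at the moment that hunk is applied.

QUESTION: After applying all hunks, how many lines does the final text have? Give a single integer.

Hunk 1: at line 1 remove [cct,uay,rlcpt] add [ila] -> 4 lines: phx ila waawj vxfoj
Hunk 2: at line 2 remove [waawj] add [tmjph,ywq] -> 5 lines: phx ila tmjph ywq vxfoj
Hunk 3: at line 1 remove [tmjph] add [oqycy] -> 5 lines: phx ila oqycy ywq vxfoj
Final line count: 5

Answer: 5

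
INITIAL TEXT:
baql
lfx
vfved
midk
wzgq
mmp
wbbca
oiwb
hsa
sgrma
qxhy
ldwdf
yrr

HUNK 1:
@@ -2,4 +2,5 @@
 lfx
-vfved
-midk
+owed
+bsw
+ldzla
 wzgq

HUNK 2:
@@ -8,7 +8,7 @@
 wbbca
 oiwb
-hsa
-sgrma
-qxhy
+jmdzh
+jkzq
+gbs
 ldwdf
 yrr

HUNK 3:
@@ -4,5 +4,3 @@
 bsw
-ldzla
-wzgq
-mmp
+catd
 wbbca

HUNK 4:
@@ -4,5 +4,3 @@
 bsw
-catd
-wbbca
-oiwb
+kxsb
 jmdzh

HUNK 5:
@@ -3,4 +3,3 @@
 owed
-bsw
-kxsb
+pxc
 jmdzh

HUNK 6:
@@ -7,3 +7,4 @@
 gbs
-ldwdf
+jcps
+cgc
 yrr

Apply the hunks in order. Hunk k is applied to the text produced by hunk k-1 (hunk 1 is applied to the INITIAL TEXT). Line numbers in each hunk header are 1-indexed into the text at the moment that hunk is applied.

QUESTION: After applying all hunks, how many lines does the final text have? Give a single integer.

Answer: 10

Derivation:
Hunk 1: at line 2 remove [vfved,midk] add [owed,bsw,ldzla] -> 14 lines: baql lfx owed bsw ldzla wzgq mmp wbbca oiwb hsa sgrma qxhy ldwdf yrr
Hunk 2: at line 8 remove [hsa,sgrma,qxhy] add [jmdzh,jkzq,gbs] -> 14 lines: baql lfx owed bsw ldzla wzgq mmp wbbca oiwb jmdzh jkzq gbs ldwdf yrr
Hunk 3: at line 4 remove [ldzla,wzgq,mmp] add [catd] -> 12 lines: baql lfx owed bsw catd wbbca oiwb jmdzh jkzq gbs ldwdf yrr
Hunk 4: at line 4 remove [catd,wbbca,oiwb] add [kxsb] -> 10 lines: baql lfx owed bsw kxsb jmdzh jkzq gbs ldwdf yrr
Hunk 5: at line 3 remove [bsw,kxsb] add [pxc] -> 9 lines: baql lfx owed pxc jmdzh jkzq gbs ldwdf yrr
Hunk 6: at line 7 remove [ldwdf] add [jcps,cgc] -> 10 lines: baql lfx owed pxc jmdzh jkzq gbs jcps cgc yrr
Final line count: 10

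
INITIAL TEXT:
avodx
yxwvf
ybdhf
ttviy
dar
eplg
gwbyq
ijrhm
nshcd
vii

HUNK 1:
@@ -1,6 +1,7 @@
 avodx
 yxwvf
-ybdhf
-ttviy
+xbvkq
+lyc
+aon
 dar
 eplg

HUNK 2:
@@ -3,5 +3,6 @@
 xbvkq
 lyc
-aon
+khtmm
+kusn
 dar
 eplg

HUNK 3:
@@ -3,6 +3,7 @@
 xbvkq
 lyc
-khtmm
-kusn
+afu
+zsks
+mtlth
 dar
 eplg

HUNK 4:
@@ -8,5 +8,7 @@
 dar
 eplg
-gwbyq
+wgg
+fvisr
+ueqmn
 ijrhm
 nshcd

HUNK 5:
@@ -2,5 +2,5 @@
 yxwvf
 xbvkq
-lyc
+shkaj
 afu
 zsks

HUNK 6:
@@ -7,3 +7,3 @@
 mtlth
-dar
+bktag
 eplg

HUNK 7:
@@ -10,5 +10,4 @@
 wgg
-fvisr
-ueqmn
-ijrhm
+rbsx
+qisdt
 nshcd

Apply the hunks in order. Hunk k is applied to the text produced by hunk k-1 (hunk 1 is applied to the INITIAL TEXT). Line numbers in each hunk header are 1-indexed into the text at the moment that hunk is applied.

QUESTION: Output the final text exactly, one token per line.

Answer: avodx
yxwvf
xbvkq
shkaj
afu
zsks
mtlth
bktag
eplg
wgg
rbsx
qisdt
nshcd
vii

Derivation:
Hunk 1: at line 1 remove [ybdhf,ttviy] add [xbvkq,lyc,aon] -> 11 lines: avodx yxwvf xbvkq lyc aon dar eplg gwbyq ijrhm nshcd vii
Hunk 2: at line 3 remove [aon] add [khtmm,kusn] -> 12 lines: avodx yxwvf xbvkq lyc khtmm kusn dar eplg gwbyq ijrhm nshcd vii
Hunk 3: at line 3 remove [khtmm,kusn] add [afu,zsks,mtlth] -> 13 lines: avodx yxwvf xbvkq lyc afu zsks mtlth dar eplg gwbyq ijrhm nshcd vii
Hunk 4: at line 8 remove [gwbyq] add [wgg,fvisr,ueqmn] -> 15 lines: avodx yxwvf xbvkq lyc afu zsks mtlth dar eplg wgg fvisr ueqmn ijrhm nshcd vii
Hunk 5: at line 2 remove [lyc] add [shkaj] -> 15 lines: avodx yxwvf xbvkq shkaj afu zsks mtlth dar eplg wgg fvisr ueqmn ijrhm nshcd vii
Hunk 6: at line 7 remove [dar] add [bktag] -> 15 lines: avodx yxwvf xbvkq shkaj afu zsks mtlth bktag eplg wgg fvisr ueqmn ijrhm nshcd vii
Hunk 7: at line 10 remove [fvisr,ueqmn,ijrhm] add [rbsx,qisdt] -> 14 lines: avodx yxwvf xbvkq shkaj afu zsks mtlth bktag eplg wgg rbsx qisdt nshcd vii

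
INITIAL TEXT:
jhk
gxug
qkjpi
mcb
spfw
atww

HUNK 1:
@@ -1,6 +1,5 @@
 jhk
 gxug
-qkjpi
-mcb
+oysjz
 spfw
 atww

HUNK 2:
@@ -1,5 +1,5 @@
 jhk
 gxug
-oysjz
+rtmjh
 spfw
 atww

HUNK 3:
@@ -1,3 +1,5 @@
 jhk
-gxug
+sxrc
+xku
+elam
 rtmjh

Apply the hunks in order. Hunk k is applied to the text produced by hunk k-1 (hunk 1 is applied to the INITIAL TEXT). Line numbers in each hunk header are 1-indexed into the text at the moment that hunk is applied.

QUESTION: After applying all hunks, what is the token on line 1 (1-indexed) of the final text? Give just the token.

Hunk 1: at line 1 remove [qkjpi,mcb] add [oysjz] -> 5 lines: jhk gxug oysjz spfw atww
Hunk 2: at line 1 remove [oysjz] add [rtmjh] -> 5 lines: jhk gxug rtmjh spfw atww
Hunk 3: at line 1 remove [gxug] add [sxrc,xku,elam] -> 7 lines: jhk sxrc xku elam rtmjh spfw atww
Final line 1: jhk

Answer: jhk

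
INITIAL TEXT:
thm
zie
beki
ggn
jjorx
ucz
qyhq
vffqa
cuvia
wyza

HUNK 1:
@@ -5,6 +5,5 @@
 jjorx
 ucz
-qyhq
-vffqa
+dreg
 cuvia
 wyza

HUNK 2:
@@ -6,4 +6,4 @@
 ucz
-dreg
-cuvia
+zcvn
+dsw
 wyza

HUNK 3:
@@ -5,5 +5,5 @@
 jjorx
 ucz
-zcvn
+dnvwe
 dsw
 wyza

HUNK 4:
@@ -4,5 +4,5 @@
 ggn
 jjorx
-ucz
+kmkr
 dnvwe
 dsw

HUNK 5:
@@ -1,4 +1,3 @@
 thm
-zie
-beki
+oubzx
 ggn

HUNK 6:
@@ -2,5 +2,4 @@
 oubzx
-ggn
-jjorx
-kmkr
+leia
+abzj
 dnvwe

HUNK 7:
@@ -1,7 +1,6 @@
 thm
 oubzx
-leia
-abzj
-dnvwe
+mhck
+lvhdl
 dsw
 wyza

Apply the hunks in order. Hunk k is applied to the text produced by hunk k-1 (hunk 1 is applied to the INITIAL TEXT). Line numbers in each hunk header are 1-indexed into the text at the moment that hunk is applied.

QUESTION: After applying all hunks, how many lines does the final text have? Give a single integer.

Answer: 6

Derivation:
Hunk 1: at line 5 remove [qyhq,vffqa] add [dreg] -> 9 lines: thm zie beki ggn jjorx ucz dreg cuvia wyza
Hunk 2: at line 6 remove [dreg,cuvia] add [zcvn,dsw] -> 9 lines: thm zie beki ggn jjorx ucz zcvn dsw wyza
Hunk 3: at line 5 remove [zcvn] add [dnvwe] -> 9 lines: thm zie beki ggn jjorx ucz dnvwe dsw wyza
Hunk 4: at line 4 remove [ucz] add [kmkr] -> 9 lines: thm zie beki ggn jjorx kmkr dnvwe dsw wyza
Hunk 5: at line 1 remove [zie,beki] add [oubzx] -> 8 lines: thm oubzx ggn jjorx kmkr dnvwe dsw wyza
Hunk 6: at line 2 remove [ggn,jjorx,kmkr] add [leia,abzj] -> 7 lines: thm oubzx leia abzj dnvwe dsw wyza
Hunk 7: at line 1 remove [leia,abzj,dnvwe] add [mhck,lvhdl] -> 6 lines: thm oubzx mhck lvhdl dsw wyza
Final line count: 6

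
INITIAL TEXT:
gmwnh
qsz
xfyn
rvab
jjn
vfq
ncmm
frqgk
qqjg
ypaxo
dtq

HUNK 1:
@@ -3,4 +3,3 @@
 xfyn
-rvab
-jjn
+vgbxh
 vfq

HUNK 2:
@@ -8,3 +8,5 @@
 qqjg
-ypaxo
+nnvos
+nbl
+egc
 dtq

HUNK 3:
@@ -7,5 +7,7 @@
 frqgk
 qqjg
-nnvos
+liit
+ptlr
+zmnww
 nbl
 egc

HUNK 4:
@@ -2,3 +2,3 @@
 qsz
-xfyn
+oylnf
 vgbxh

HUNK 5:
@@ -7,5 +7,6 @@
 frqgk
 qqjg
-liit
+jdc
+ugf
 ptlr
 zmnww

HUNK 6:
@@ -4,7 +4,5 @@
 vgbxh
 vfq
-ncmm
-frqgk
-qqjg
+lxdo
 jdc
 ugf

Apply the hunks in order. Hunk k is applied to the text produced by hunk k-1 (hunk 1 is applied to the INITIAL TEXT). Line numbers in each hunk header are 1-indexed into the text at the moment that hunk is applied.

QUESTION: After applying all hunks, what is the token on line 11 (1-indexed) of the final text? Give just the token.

Hunk 1: at line 3 remove [rvab,jjn] add [vgbxh] -> 10 lines: gmwnh qsz xfyn vgbxh vfq ncmm frqgk qqjg ypaxo dtq
Hunk 2: at line 8 remove [ypaxo] add [nnvos,nbl,egc] -> 12 lines: gmwnh qsz xfyn vgbxh vfq ncmm frqgk qqjg nnvos nbl egc dtq
Hunk 3: at line 7 remove [nnvos] add [liit,ptlr,zmnww] -> 14 lines: gmwnh qsz xfyn vgbxh vfq ncmm frqgk qqjg liit ptlr zmnww nbl egc dtq
Hunk 4: at line 2 remove [xfyn] add [oylnf] -> 14 lines: gmwnh qsz oylnf vgbxh vfq ncmm frqgk qqjg liit ptlr zmnww nbl egc dtq
Hunk 5: at line 7 remove [liit] add [jdc,ugf] -> 15 lines: gmwnh qsz oylnf vgbxh vfq ncmm frqgk qqjg jdc ugf ptlr zmnww nbl egc dtq
Hunk 6: at line 4 remove [ncmm,frqgk,qqjg] add [lxdo] -> 13 lines: gmwnh qsz oylnf vgbxh vfq lxdo jdc ugf ptlr zmnww nbl egc dtq
Final line 11: nbl

Answer: nbl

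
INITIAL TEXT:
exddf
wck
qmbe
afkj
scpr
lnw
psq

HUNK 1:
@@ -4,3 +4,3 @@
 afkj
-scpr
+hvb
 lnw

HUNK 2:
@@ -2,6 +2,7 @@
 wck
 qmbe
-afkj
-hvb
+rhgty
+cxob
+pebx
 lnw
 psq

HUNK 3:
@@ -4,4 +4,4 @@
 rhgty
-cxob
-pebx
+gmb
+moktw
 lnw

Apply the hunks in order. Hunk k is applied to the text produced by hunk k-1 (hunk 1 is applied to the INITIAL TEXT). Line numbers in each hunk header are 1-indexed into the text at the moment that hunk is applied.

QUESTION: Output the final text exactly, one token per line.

Answer: exddf
wck
qmbe
rhgty
gmb
moktw
lnw
psq

Derivation:
Hunk 1: at line 4 remove [scpr] add [hvb] -> 7 lines: exddf wck qmbe afkj hvb lnw psq
Hunk 2: at line 2 remove [afkj,hvb] add [rhgty,cxob,pebx] -> 8 lines: exddf wck qmbe rhgty cxob pebx lnw psq
Hunk 3: at line 4 remove [cxob,pebx] add [gmb,moktw] -> 8 lines: exddf wck qmbe rhgty gmb moktw lnw psq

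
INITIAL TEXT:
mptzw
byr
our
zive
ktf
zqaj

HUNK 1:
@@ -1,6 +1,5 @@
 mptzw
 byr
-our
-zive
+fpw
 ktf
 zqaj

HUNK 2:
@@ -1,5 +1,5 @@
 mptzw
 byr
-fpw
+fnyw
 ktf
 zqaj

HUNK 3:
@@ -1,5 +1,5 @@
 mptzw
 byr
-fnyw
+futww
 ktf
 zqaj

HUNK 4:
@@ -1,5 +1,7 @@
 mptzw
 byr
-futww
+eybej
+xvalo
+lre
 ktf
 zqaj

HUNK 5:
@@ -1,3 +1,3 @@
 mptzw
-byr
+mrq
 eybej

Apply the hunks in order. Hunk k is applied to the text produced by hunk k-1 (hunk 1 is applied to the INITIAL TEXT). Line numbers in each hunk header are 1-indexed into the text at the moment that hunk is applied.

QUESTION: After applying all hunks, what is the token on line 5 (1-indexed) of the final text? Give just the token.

Hunk 1: at line 1 remove [our,zive] add [fpw] -> 5 lines: mptzw byr fpw ktf zqaj
Hunk 2: at line 1 remove [fpw] add [fnyw] -> 5 lines: mptzw byr fnyw ktf zqaj
Hunk 3: at line 1 remove [fnyw] add [futww] -> 5 lines: mptzw byr futww ktf zqaj
Hunk 4: at line 1 remove [futww] add [eybej,xvalo,lre] -> 7 lines: mptzw byr eybej xvalo lre ktf zqaj
Hunk 5: at line 1 remove [byr] add [mrq] -> 7 lines: mptzw mrq eybej xvalo lre ktf zqaj
Final line 5: lre

Answer: lre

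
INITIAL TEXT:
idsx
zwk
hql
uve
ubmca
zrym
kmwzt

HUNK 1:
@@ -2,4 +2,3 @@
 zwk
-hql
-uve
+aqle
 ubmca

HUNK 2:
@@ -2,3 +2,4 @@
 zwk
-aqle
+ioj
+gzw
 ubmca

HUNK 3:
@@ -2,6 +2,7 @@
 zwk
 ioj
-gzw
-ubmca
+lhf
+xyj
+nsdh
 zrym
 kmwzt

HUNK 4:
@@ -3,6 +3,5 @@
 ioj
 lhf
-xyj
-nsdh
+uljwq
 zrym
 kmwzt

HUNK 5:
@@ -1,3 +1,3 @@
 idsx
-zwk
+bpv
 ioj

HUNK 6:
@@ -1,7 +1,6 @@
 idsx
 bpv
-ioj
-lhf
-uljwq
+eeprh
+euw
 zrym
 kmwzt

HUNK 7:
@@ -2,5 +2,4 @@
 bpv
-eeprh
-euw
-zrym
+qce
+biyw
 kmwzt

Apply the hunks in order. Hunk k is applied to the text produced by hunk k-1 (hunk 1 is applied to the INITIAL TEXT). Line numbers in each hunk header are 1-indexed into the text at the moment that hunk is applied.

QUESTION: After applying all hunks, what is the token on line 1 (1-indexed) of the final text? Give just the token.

Hunk 1: at line 2 remove [hql,uve] add [aqle] -> 6 lines: idsx zwk aqle ubmca zrym kmwzt
Hunk 2: at line 2 remove [aqle] add [ioj,gzw] -> 7 lines: idsx zwk ioj gzw ubmca zrym kmwzt
Hunk 3: at line 2 remove [gzw,ubmca] add [lhf,xyj,nsdh] -> 8 lines: idsx zwk ioj lhf xyj nsdh zrym kmwzt
Hunk 4: at line 3 remove [xyj,nsdh] add [uljwq] -> 7 lines: idsx zwk ioj lhf uljwq zrym kmwzt
Hunk 5: at line 1 remove [zwk] add [bpv] -> 7 lines: idsx bpv ioj lhf uljwq zrym kmwzt
Hunk 6: at line 1 remove [ioj,lhf,uljwq] add [eeprh,euw] -> 6 lines: idsx bpv eeprh euw zrym kmwzt
Hunk 7: at line 2 remove [eeprh,euw,zrym] add [qce,biyw] -> 5 lines: idsx bpv qce biyw kmwzt
Final line 1: idsx

Answer: idsx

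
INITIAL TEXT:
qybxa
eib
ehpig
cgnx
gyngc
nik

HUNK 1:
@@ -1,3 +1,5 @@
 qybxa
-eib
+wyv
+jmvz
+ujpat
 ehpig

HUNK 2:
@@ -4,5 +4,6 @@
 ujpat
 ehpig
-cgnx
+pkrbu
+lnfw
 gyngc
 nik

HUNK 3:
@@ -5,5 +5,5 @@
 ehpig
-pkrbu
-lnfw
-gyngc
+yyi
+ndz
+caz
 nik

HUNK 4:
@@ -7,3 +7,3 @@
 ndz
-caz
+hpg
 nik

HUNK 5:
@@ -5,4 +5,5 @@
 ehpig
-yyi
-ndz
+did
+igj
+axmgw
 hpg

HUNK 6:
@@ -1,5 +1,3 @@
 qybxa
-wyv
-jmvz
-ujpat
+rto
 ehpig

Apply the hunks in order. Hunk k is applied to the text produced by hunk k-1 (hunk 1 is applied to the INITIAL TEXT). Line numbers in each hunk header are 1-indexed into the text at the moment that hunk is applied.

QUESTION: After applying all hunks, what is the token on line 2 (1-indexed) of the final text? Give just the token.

Hunk 1: at line 1 remove [eib] add [wyv,jmvz,ujpat] -> 8 lines: qybxa wyv jmvz ujpat ehpig cgnx gyngc nik
Hunk 2: at line 4 remove [cgnx] add [pkrbu,lnfw] -> 9 lines: qybxa wyv jmvz ujpat ehpig pkrbu lnfw gyngc nik
Hunk 3: at line 5 remove [pkrbu,lnfw,gyngc] add [yyi,ndz,caz] -> 9 lines: qybxa wyv jmvz ujpat ehpig yyi ndz caz nik
Hunk 4: at line 7 remove [caz] add [hpg] -> 9 lines: qybxa wyv jmvz ujpat ehpig yyi ndz hpg nik
Hunk 5: at line 5 remove [yyi,ndz] add [did,igj,axmgw] -> 10 lines: qybxa wyv jmvz ujpat ehpig did igj axmgw hpg nik
Hunk 6: at line 1 remove [wyv,jmvz,ujpat] add [rto] -> 8 lines: qybxa rto ehpig did igj axmgw hpg nik
Final line 2: rto

Answer: rto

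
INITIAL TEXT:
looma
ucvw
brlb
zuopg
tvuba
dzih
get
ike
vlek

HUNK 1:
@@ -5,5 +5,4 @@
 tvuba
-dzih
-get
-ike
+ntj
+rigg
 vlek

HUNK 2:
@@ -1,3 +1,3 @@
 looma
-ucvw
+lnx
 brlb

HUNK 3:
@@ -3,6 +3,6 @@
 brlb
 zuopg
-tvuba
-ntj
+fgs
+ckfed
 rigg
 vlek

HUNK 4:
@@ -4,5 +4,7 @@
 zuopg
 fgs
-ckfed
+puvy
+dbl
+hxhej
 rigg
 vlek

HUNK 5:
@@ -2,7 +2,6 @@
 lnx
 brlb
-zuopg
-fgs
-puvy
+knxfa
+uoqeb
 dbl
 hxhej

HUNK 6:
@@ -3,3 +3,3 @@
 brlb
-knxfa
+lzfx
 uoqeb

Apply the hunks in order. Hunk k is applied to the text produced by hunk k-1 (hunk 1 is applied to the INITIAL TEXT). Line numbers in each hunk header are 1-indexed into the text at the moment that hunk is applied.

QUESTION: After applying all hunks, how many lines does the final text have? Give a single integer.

Answer: 9

Derivation:
Hunk 1: at line 5 remove [dzih,get,ike] add [ntj,rigg] -> 8 lines: looma ucvw brlb zuopg tvuba ntj rigg vlek
Hunk 2: at line 1 remove [ucvw] add [lnx] -> 8 lines: looma lnx brlb zuopg tvuba ntj rigg vlek
Hunk 3: at line 3 remove [tvuba,ntj] add [fgs,ckfed] -> 8 lines: looma lnx brlb zuopg fgs ckfed rigg vlek
Hunk 4: at line 4 remove [ckfed] add [puvy,dbl,hxhej] -> 10 lines: looma lnx brlb zuopg fgs puvy dbl hxhej rigg vlek
Hunk 5: at line 2 remove [zuopg,fgs,puvy] add [knxfa,uoqeb] -> 9 lines: looma lnx brlb knxfa uoqeb dbl hxhej rigg vlek
Hunk 6: at line 3 remove [knxfa] add [lzfx] -> 9 lines: looma lnx brlb lzfx uoqeb dbl hxhej rigg vlek
Final line count: 9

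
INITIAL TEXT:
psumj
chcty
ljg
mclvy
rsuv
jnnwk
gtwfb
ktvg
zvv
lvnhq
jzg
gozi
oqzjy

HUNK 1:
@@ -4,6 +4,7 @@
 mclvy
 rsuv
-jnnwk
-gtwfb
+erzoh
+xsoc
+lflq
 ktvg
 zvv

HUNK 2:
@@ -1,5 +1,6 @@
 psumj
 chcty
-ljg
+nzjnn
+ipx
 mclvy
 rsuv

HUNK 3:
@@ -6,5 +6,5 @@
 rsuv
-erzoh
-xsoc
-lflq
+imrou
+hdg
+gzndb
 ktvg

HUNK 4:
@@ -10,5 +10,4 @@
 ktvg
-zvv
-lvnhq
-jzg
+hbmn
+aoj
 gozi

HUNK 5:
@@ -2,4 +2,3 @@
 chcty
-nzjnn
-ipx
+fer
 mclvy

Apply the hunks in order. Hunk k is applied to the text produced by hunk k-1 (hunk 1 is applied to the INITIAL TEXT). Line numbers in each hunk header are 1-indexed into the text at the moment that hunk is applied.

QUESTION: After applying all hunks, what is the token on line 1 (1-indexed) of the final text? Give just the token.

Hunk 1: at line 4 remove [jnnwk,gtwfb] add [erzoh,xsoc,lflq] -> 14 lines: psumj chcty ljg mclvy rsuv erzoh xsoc lflq ktvg zvv lvnhq jzg gozi oqzjy
Hunk 2: at line 1 remove [ljg] add [nzjnn,ipx] -> 15 lines: psumj chcty nzjnn ipx mclvy rsuv erzoh xsoc lflq ktvg zvv lvnhq jzg gozi oqzjy
Hunk 3: at line 6 remove [erzoh,xsoc,lflq] add [imrou,hdg,gzndb] -> 15 lines: psumj chcty nzjnn ipx mclvy rsuv imrou hdg gzndb ktvg zvv lvnhq jzg gozi oqzjy
Hunk 4: at line 10 remove [zvv,lvnhq,jzg] add [hbmn,aoj] -> 14 lines: psumj chcty nzjnn ipx mclvy rsuv imrou hdg gzndb ktvg hbmn aoj gozi oqzjy
Hunk 5: at line 2 remove [nzjnn,ipx] add [fer] -> 13 lines: psumj chcty fer mclvy rsuv imrou hdg gzndb ktvg hbmn aoj gozi oqzjy
Final line 1: psumj

Answer: psumj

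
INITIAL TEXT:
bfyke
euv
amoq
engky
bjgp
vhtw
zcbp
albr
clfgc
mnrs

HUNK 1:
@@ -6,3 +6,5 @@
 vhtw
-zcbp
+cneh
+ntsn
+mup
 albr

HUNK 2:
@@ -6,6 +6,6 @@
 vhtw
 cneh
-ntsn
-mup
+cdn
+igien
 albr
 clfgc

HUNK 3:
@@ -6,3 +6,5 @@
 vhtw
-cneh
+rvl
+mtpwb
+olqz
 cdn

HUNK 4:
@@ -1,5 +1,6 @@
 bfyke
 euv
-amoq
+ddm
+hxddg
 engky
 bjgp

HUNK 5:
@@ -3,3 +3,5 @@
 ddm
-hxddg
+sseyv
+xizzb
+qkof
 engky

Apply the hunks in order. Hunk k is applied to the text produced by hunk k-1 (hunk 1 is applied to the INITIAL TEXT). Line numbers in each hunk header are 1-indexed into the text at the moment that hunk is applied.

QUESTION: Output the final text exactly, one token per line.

Answer: bfyke
euv
ddm
sseyv
xizzb
qkof
engky
bjgp
vhtw
rvl
mtpwb
olqz
cdn
igien
albr
clfgc
mnrs

Derivation:
Hunk 1: at line 6 remove [zcbp] add [cneh,ntsn,mup] -> 12 lines: bfyke euv amoq engky bjgp vhtw cneh ntsn mup albr clfgc mnrs
Hunk 2: at line 6 remove [ntsn,mup] add [cdn,igien] -> 12 lines: bfyke euv amoq engky bjgp vhtw cneh cdn igien albr clfgc mnrs
Hunk 3: at line 6 remove [cneh] add [rvl,mtpwb,olqz] -> 14 lines: bfyke euv amoq engky bjgp vhtw rvl mtpwb olqz cdn igien albr clfgc mnrs
Hunk 4: at line 1 remove [amoq] add [ddm,hxddg] -> 15 lines: bfyke euv ddm hxddg engky bjgp vhtw rvl mtpwb olqz cdn igien albr clfgc mnrs
Hunk 5: at line 3 remove [hxddg] add [sseyv,xizzb,qkof] -> 17 lines: bfyke euv ddm sseyv xizzb qkof engky bjgp vhtw rvl mtpwb olqz cdn igien albr clfgc mnrs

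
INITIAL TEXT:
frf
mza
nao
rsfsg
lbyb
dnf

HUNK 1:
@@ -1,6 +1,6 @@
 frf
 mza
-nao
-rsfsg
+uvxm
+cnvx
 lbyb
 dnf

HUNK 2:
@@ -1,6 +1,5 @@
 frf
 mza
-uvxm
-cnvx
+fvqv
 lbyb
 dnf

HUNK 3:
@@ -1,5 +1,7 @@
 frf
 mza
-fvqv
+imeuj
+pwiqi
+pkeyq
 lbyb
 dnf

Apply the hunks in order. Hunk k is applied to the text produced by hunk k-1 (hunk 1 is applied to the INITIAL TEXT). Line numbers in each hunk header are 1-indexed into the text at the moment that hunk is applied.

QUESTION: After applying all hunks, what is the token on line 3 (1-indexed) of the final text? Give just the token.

Hunk 1: at line 1 remove [nao,rsfsg] add [uvxm,cnvx] -> 6 lines: frf mza uvxm cnvx lbyb dnf
Hunk 2: at line 1 remove [uvxm,cnvx] add [fvqv] -> 5 lines: frf mza fvqv lbyb dnf
Hunk 3: at line 1 remove [fvqv] add [imeuj,pwiqi,pkeyq] -> 7 lines: frf mza imeuj pwiqi pkeyq lbyb dnf
Final line 3: imeuj

Answer: imeuj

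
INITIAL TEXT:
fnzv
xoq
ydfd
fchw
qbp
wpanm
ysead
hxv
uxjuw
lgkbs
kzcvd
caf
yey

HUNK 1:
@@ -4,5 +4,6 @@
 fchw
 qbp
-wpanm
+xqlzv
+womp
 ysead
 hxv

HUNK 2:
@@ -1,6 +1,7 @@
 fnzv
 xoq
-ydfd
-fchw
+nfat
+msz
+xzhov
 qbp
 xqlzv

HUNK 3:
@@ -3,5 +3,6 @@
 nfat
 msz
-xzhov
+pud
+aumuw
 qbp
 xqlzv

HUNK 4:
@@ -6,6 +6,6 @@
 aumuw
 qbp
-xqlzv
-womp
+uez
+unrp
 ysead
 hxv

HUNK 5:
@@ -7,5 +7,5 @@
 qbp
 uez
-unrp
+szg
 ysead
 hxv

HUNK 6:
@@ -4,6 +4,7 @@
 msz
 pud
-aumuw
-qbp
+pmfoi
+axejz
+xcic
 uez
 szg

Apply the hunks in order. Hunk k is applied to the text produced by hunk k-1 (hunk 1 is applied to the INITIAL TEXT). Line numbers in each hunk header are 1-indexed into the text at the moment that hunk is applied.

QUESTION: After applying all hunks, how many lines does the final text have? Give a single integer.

Hunk 1: at line 4 remove [wpanm] add [xqlzv,womp] -> 14 lines: fnzv xoq ydfd fchw qbp xqlzv womp ysead hxv uxjuw lgkbs kzcvd caf yey
Hunk 2: at line 1 remove [ydfd,fchw] add [nfat,msz,xzhov] -> 15 lines: fnzv xoq nfat msz xzhov qbp xqlzv womp ysead hxv uxjuw lgkbs kzcvd caf yey
Hunk 3: at line 3 remove [xzhov] add [pud,aumuw] -> 16 lines: fnzv xoq nfat msz pud aumuw qbp xqlzv womp ysead hxv uxjuw lgkbs kzcvd caf yey
Hunk 4: at line 6 remove [xqlzv,womp] add [uez,unrp] -> 16 lines: fnzv xoq nfat msz pud aumuw qbp uez unrp ysead hxv uxjuw lgkbs kzcvd caf yey
Hunk 5: at line 7 remove [unrp] add [szg] -> 16 lines: fnzv xoq nfat msz pud aumuw qbp uez szg ysead hxv uxjuw lgkbs kzcvd caf yey
Hunk 6: at line 4 remove [aumuw,qbp] add [pmfoi,axejz,xcic] -> 17 lines: fnzv xoq nfat msz pud pmfoi axejz xcic uez szg ysead hxv uxjuw lgkbs kzcvd caf yey
Final line count: 17

Answer: 17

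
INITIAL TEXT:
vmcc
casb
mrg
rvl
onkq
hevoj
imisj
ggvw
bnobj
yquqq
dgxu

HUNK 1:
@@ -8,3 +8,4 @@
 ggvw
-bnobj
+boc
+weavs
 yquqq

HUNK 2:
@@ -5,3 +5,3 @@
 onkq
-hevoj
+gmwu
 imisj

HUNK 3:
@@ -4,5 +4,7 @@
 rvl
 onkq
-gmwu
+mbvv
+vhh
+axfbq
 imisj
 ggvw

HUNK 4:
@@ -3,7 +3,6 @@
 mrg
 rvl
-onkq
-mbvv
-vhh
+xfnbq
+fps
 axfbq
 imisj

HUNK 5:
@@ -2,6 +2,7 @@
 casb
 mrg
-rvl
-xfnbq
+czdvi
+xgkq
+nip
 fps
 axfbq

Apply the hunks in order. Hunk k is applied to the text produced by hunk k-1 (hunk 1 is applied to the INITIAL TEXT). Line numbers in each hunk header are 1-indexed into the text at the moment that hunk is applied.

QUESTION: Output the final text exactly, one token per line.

Answer: vmcc
casb
mrg
czdvi
xgkq
nip
fps
axfbq
imisj
ggvw
boc
weavs
yquqq
dgxu

Derivation:
Hunk 1: at line 8 remove [bnobj] add [boc,weavs] -> 12 lines: vmcc casb mrg rvl onkq hevoj imisj ggvw boc weavs yquqq dgxu
Hunk 2: at line 5 remove [hevoj] add [gmwu] -> 12 lines: vmcc casb mrg rvl onkq gmwu imisj ggvw boc weavs yquqq dgxu
Hunk 3: at line 4 remove [gmwu] add [mbvv,vhh,axfbq] -> 14 lines: vmcc casb mrg rvl onkq mbvv vhh axfbq imisj ggvw boc weavs yquqq dgxu
Hunk 4: at line 3 remove [onkq,mbvv,vhh] add [xfnbq,fps] -> 13 lines: vmcc casb mrg rvl xfnbq fps axfbq imisj ggvw boc weavs yquqq dgxu
Hunk 5: at line 2 remove [rvl,xfnbq] add [czdvi,xgkq,nip] -> 14 lines: vmcc casb mrg czdvi xgkq nip fps axfbq imisj ggvw boc weavs yquqq dgxu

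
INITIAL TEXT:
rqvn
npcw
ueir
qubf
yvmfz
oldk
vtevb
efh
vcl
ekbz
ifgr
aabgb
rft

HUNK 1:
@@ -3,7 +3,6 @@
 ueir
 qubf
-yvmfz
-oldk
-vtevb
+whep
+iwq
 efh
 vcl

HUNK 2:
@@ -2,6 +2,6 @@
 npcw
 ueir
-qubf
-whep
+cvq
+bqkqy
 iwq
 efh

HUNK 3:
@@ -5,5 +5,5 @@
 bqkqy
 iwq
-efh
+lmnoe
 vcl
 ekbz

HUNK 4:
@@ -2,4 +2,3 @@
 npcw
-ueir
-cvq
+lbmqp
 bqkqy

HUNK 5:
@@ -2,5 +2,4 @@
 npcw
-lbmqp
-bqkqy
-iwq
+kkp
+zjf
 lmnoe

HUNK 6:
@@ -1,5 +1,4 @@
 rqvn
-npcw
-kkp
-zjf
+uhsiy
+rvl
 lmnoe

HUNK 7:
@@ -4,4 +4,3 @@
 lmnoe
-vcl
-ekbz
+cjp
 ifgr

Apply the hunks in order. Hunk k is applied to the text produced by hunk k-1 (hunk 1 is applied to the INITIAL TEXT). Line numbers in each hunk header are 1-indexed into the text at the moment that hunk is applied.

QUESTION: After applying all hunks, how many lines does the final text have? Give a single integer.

Answer: 8

Derivation:
Hunk 1: at line 3 remove [yvmfz,oldk,vtevb] add [whep,iwq] -> 12 lines: rqvn npcw ueir qubf whep iwq efh vcl ekbz ifgr aabgb rft
Hunk 2: at line 2 remove [qubf,whep] add [cvq,bqkqy] -> 12 lines: rqvn npcw ueir cvq bqkqy iwq efh vcl ekbz ifgr aabgb rft
Hunk 3: at line 5 remove [efh] add [lmnoe] -> 12 lines: rqvn npcw ueir cvq bqkqy iwq lmnoe vcl ekbz ifgr aabgb rft
Hunk 4: at line 2 remove [ueir,cvq] add [lbmqp] -> 11 lines: rqvn npcw lbmqp bqkqy iwq lmnoe vcl ekbz ifgr aabgb rft
Hunk 5: at line 2 remove [lbmqp,bqkqy,iwq] add [kkp,zjf] -> 10 lines: rqvn npcw kkp zjf lmnoe vcl ekbz ifgr aabgb rft
Hunk 6: at line 1 remove [npcw,kkp,zjf] add [uhsiy,rvl] -> 9 lines: rqvn uhsiy rvl lmnoe vcl ekbz ifgr aabgb rft
Hunk 7: at line 4 remove [vcl,ekbz] add [cjp] -> 8 lines: rqvn uhsiy rvl lmnoe cjp ifgr aabgb rft
Final line count: 8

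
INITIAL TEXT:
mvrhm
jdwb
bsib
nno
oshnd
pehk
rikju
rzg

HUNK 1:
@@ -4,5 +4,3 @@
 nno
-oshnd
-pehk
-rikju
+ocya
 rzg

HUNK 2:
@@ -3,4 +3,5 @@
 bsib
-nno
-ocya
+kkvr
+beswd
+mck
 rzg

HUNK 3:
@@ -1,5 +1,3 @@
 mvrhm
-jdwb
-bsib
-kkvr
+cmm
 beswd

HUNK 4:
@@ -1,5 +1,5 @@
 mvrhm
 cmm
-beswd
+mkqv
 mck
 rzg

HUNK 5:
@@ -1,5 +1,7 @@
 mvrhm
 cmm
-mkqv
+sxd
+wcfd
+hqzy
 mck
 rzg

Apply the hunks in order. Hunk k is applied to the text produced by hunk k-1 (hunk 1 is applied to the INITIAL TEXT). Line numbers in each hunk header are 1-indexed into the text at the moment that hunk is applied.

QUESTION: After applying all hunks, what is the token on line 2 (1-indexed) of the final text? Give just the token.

Hunk 1: at line 4 remove [oshnd,pehk,rikju] add [ocya] -> 6 lines: mvrhm jdwb bsib nno ocya rzg
Hunk 2: at line 3 remove [nno,ocya] add [kkvr,beswd,mck] -> 7 lines: mvrhm jdwb bsib kkvr beswd mck rzg
Hunk 3: at line 1 remove [jdwb,bsib,kkvr] add [cmm] -> 5 lines: mvrhm cmm beswd mck rzg
Hunk 4: at line 1 remove [beswd] add [mkqv] -> 5 lines: mvrhm cmm mkqv mck rzg
Hunk 5: at line 1 remove [mkqv] add [sxd,wcfd,hqzy] -> 7 lines: mvrhm cmm sxd wcfd hqzy mck rzg
Final line 2: cmm

Answer: cmm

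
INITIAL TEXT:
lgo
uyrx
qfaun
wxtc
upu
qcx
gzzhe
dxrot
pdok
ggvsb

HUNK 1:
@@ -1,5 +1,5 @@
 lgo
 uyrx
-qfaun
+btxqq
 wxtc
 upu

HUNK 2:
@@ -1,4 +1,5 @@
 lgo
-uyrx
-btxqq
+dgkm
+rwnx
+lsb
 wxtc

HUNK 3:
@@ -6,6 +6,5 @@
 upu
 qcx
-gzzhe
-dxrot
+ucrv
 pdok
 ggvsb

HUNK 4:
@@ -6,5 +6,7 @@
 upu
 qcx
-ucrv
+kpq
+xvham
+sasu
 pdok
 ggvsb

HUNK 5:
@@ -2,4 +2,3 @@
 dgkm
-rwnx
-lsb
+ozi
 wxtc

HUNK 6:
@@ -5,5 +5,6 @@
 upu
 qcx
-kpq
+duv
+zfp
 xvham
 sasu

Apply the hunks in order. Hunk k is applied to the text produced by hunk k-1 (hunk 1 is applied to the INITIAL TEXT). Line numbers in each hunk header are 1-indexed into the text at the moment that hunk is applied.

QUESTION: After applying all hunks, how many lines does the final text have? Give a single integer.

Hunk 1: at line 1 remove [qfaun] add [btxqq] -> 10 lines: lgo uyrx btxqq wxtc upu qcx gzzhe dxrot pdok ggvsb
Hunk 2: at line 1 remove [uyrx,btxqq] add [dgkm,rwnx,lsb] -> 11 lines: lgo dgkm rwnx lsb wxtc upu qcx gzzhe dxrot pdok ggvsb
Hunk 3: at line 6 remove [gzzhe,dxrot] add [ucrv] -> 10 lines: lgo dgkm rwnx lsb wxtc upu qcx ucrv pdok ggvsb
Hunk 4: at line 6 remove [ucrv] add [kpq,xvham,sasu] -> 12 lines: lgo dgkm rwnx lsb wxtc upu qcx kpq xvham sasu pdok ggvsb
Hunk 5: at line 2 remove [rwnx,lsb] add [ozi] -> 11 lines: lgo dgkm ozi wxtc upu qcx kpq xvham sasu pdok ggvsb
Hunk 6: at line 5 remove [kpq] add [duv,zfp] -> 12 lines: lgo dgkm ozi wxtc upu qcx duv zfp xvham sasu pdok ggvsb
Final line count: 12

Answer: 12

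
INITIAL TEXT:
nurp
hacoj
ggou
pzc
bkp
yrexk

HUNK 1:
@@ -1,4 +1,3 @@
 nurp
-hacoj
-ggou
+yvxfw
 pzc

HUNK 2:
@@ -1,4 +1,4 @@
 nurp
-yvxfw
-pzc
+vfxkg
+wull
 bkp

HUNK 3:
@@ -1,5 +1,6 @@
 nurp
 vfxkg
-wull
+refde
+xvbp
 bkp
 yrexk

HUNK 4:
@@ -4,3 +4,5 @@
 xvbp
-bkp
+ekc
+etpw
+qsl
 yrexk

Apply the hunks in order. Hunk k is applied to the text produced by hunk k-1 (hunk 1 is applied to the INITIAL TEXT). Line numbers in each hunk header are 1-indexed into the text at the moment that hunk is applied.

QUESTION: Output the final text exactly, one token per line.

Answer: nurp
vfxkg
refde
xvbp
ekc
etpw
qsl
yrexk

Derivation:
Hunk 1: at line 1 remove [hacoj,ggou] add [yvxfw] -> 5 lines: nurp yvxfw pzc bkp yrexk
Hunk 2: at line 1 remove [yvxfw,pzc] add [vfxkg,wull] -> 5 lines: nurp vfxkg wull bkp yrexk
Hunk 3: at line 1 remove [wull] add [refde,xvbp] -> 6 lines: nurp vfxkg refde xvbp bkp yrexk
Hunk 4: at line 4 remove [bkp] add [ekc,etpw,qsl] -> 8 lines: nurp vfxkg refde xvbp ekc etpw qsl yrexk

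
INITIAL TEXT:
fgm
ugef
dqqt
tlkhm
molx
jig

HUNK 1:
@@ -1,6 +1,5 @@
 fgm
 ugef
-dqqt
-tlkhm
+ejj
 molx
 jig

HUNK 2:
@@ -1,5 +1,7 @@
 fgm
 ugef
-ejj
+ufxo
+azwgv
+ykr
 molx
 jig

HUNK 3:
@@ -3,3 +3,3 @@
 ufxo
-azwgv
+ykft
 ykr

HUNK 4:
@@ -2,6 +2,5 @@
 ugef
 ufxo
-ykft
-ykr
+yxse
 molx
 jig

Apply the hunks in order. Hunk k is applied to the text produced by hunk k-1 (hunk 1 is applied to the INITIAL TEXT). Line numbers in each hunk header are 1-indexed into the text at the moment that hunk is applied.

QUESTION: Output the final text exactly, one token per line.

Answer: fgm
ugef
ufxo
yxse
molx
jig

Derivation:
Hunk 1: at line 1 remove [dqqt,tlkhm] add [ejj] -> 5 lines: fgm ugef ejj molx jig
Hunk 2: at line 1 remove [ejj] add [ufxo,azwgv,ykr] -> 7 lines: fgm ugef ufxo azwgv ykr molx jig
Hunk 3: at line 3 remove [azwgv] add [ykft] -> 7 lines: fgm ugef ufxo ykft ykr molx jig
Hunk 4: at line 2 remove [ykft,ykr] add [yxse] -> 6 lines: fgm ugef ufxo yxse molx jig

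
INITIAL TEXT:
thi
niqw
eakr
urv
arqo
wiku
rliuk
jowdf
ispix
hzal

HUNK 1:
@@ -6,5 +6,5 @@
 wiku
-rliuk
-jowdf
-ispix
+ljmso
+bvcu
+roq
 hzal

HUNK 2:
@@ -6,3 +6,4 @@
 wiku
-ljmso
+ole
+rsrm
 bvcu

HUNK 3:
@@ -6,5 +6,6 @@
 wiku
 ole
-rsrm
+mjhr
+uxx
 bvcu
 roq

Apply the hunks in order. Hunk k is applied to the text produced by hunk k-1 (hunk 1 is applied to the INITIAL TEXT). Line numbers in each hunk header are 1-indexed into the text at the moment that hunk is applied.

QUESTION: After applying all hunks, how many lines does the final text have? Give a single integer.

Answer: 12

Derivation:
Hunk 1: at line 6 remove [rliuk,jowdf,ispix] add [ljmso,bvcu,roq] -> 10 lines: thi niqw eakr urv arqo wiku ljmso bvcu roq hzal
Hunk 2: at line 6 remove [ljmso] add [ole,rsrm] -> 11 lines: thi niqw eakr urv arqo wiku ole rsrm bvcu roq hzal
Hunk 3: at line 6 remove [rsrm] add [mjhr,uxx] -> 12 lines: thi niqw eakr urv arqo wiku ole mjhr uxx bvcu roq hzal
Final line count: 12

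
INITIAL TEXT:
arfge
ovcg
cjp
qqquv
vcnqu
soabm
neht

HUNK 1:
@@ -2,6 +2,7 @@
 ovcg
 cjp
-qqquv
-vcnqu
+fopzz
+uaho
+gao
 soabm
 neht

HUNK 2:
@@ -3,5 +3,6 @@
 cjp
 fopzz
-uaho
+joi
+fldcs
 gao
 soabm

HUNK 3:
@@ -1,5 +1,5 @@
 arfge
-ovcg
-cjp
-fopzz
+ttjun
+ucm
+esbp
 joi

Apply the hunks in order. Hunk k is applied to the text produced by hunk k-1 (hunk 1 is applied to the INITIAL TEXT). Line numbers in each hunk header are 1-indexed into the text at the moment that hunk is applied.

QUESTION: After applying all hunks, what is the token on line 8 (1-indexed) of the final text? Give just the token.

Answer: soabm

Derivation:
Hunk 1: at line 2 remove [qqquv,vcnqu] add [fopzz,uaho,gao] -> 8 lines: arfge ovcg cjp fopzz uaho gao soabm neht
Hunk 2: at line 3 remove [uaho] add [joi,fldcs] -> 9 lines: arfge ovcg cjp fopzz joi fldcs gao soabm neht
Hunk 3: at line 1 remove [ovcg,cjp,fopzz] add [ttjun,ucm,esbp] -> 9 lines: arfge ttjun ucm esbp joi fldcs gao soabm neht
Final line 8: soabm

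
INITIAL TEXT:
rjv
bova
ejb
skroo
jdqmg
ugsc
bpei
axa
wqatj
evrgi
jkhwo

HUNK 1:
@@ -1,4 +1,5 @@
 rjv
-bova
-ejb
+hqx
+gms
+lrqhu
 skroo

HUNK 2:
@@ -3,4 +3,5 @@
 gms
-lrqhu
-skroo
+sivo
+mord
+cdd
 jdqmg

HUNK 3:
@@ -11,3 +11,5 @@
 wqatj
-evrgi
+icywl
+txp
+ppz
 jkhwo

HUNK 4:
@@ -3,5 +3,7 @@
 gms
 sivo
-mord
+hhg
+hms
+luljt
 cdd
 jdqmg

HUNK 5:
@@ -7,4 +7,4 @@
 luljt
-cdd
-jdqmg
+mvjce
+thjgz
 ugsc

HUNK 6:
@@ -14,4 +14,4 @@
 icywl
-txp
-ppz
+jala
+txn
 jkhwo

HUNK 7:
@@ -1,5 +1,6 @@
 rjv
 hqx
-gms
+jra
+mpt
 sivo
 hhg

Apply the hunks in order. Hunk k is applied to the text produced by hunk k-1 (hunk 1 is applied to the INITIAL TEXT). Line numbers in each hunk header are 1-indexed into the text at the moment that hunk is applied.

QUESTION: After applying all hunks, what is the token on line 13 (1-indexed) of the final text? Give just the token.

Hunk 1: at line 1 remove [bova,ejb] add [hqx,gms,lrqhu] -> 12 lines: rjv hqx gms lrqhu skroo jdqmg ugsc bpei axa wqatj evrgi jkhwo
Hunk 2: at line 3 remove [lrqhu,skroo] add [sivo,mord,cdd] -> 13 lines: rjv hqx gms sivo mord cdd jdqmg ugsc bpei axa wqatj evrgi jkhwo
Hunk 3: at line 11 remove [evrgi] add [icywl,txp,ppz] -> 15 lines: rjv hqx gms sivo mord cdd jdqmg ugsc bpei axa wqatj icywl txp ppz jkhwo
Hunk 4: at line 3 remove [mord] add [hhg,hms,luljt] -> 17 lines: rjv hqx gms sivo hhg hms luljt cdd jdqmg ugsc bpei axa wqatj icywl txp ppz jkhwo
Hunk 5: at line 7 remove [cdd,jdqmg] add [mvjce,thjgz] -> 17 lines: rjv hqx gms sivo hhg hms luljt mvjce thjgz ugsc bpei axa wqatj icywl txp ppz jkhwo
Hunk 6: at line 14 remove [txp,ppz] add [jala,txn] -> 17 lines: rjv hqx gms sivo hhg hms luljt mvjce thjgz ugsc bpei axa wqatj icywl jala txn jkhwo
Hunk 7: at line 1 remove [gms] add [jra,mpt] -> 18 lines: rjv hqx jra mpt sivo hhg hms luljt mvjce thjgz ugsc bpei axa wqatj icywl jala txn jkhwo
Final line 13: axa

Answer: axa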